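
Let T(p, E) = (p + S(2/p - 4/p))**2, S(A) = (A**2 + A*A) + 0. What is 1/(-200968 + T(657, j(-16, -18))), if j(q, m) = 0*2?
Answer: 186320859201/42980686658840233 ≈ 4.3350e-6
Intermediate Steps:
j(q, m) = 0
S(A) = 2*A**2 (S(A) = (A**2 + A**2) + 0 = 2*A**2 + 0 = 2*A**2)
T(p, E) = (p + 8/p**2)**2 (T(p, E) = (p + 2*(2/p - 4/p)**2)**2 = (p + 2*(-2/p)**2)**2 = (p + 2*(4/p**2))**2 = (p + 8/p**2)**2)
1/(-200968 + T(657, j(-16, -18))) = 1/(-200968 + (8 + 657**3)**2/657**4) = 1/(-200968 + (8 + 283593393)**2/186320859201) = 1/(-200968 + (1/186320859201)*283593401**2) = 1/(-200968 + (1/186320859201)*80425217090746801) = 1/(-200968 + 80425217090746801/186320859201) = 1/(42980686658840233/186320859201) = 186320859201/42980686658840233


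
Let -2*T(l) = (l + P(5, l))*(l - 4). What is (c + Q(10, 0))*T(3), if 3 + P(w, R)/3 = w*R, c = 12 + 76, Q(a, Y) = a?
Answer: 1911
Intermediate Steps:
c = 88
P(w, R) = -9 + 3*R*w (P(w, R) = -9 + 3*(w*R) = -9 + 3*(R*w) = -9 + 3*R*w)
T(l) = -(-9 + 16*l)*(-4 + l)/2 (T(l) = -(l + (-9 + 3*l*5))*(l - 4)/2 = -(l + (-9 + 15*l))*(-4 + l)/2 = -(-9 + 16*l)*(-4 + l)/2)
(c + Q(10, 0))*T(3) = (88 + 10)*(-18 - 8*3² + (73/2)*3) = 98*(-18 - 8*9 + 219/2) = 98*(-18 - 72 + 219/2) = 98*(39/2) = 1911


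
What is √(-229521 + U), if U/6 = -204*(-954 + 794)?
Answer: I*√33681 ≈ 183.52*I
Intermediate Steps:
U = 195840 (U = 6*(-204*(-954 + 794)) = 6*(-204*(-160)) = 6*32640 = 195840)
√(-229521 + U) = √(-229521 + 195840) = √(-33681) = I*√33681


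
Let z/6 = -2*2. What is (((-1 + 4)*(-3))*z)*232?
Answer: 50112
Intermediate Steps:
z = -24 (z = 6*(-2*2) = 6*(-4) = -24)
(((-1 + 4)*(-3))*z)*232 = (((-1 + 4)*(-3))*(-24))*232 = ((3*(-3))*(-24))*232 = -9*(-24)*232 = 216*232 = 50112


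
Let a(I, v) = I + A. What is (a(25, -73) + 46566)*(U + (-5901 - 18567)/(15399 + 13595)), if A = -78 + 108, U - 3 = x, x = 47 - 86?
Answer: -24901488246/14497 ≈ -1.7177e+6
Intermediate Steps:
x = -39
U = -36 (U = 3 - 39 = -36)
A = 30
a(I, v) = 30 + I (a(I, v) = I + 30 = 30 + I)
(a(25, -73) + 46566)*(U + (-5901 - 18567)/(15399 + 13595)) = ((30 + 25) + 46566)*(-36 + (-5901 - 18567)/(15399 + 13595)) = (55 + 46566)*(-36 - 24468/28994) = 46621*(-36 - 24468*1/28994) = 46621*(-36 - 12234/14497) = 46621*(-534126/14497) = -24901488246/14497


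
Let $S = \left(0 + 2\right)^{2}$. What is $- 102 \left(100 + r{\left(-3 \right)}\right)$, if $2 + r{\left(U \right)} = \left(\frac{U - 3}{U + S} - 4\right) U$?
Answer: $-13056$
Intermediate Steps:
$S = 4$ ($S = 2^{2} = 4$)
$r{\left(U \right)} = -2 + U \left(-4 + \frac{-3 + U}{4 + U}\right)$ ($r{\left(U \right)} = -2 + \left(\frac{U - 3}{U + 4} - 4\right) U = -2 + \left(\frac{-3 + U}{4 + U} - 4\right) U = -2 + \left(-4 + \frac{-3 + U}{4 + U}\right) U = -2 + U \left(-4 + \frac{-3 + U}{4 + U}\right)$)
$- 102 \left(100 + r{\left(-3 \right)}\right) = - 102 \left(100 + \frac{-8 - -63 - 3 \left(-3\right)^{2}}{4 - 3}\right) = - 102 \left(100 + \frac{-8 + 63 - 27}{1}\right) = - 102 \left(100 + 1 \left(-8 + 63 - 27\right)\right) = - 102 \left(100 + 1 \cdot 28\right) = - 102 \left(100 + 28\right) = \left(-102\right) 128 = -13056$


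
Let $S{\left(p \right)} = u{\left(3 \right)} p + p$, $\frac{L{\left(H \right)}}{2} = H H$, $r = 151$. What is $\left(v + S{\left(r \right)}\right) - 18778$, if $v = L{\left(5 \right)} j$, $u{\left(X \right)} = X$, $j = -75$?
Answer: $-21924$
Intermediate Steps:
$L{\left(H \right)} = 2 H^{2}$ ($L{\left(H \right)} = 2 H H = 2 H^{2}$)
$S{\left(p \right)} = 4 p$ ($S{\left(p \right)} = 3 p + p = 4 p$)
$v = -3750$ ($v = 2 \cdot 5^{2} \left(-75\right) = 2 \cdot 25 \left(-75\right) = 50 \left(-75\right) = -3750$)
$\left(v + S{\left(r \right)}\right) - 18778 = \left(-3750 + 4 \cdot 151\right) - 18778 = \left(-3750 + 604\right) - 18778 = -3146 - 18778 = -21924$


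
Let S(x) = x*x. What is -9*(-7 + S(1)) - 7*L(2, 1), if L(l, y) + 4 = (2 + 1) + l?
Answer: 47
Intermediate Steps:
S(x) = x²
L(l, y) = -1 + l (L(l, y) = -4 + ((2 + 1) + l) = -4 + (3 + l) = -1 + l)
-9*(-7 + S(1)) - 7*L(2, 1) = -9*(-7 + 1²) - 7*(-1 + 2) = -9*(-7 + 1) - 7*1 = -9*(-6) - 7 = 54 - 7 = 47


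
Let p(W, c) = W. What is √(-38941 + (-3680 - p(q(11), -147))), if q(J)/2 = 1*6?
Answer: 3*I*√4737 ≈ 206.48*I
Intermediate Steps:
q(J) = 12 (q(J) = 2*(1*6) = 2*6 = 12)
√(-38941 + (-3680 - p(q(11), -147))) = √(-38941 + (-3680 - 1*12)) = √(-38941 + (-3680 - 12)) = √(-38941 - 3692) = √(-42633) = 3*I*√4737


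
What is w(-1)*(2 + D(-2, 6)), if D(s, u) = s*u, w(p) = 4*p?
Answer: 40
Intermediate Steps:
w(-1)*(2 + D(-2, 6)) = (4*(-1))*(2 - 2*6) = -4*(2 - 12) = -4*(-10) = 40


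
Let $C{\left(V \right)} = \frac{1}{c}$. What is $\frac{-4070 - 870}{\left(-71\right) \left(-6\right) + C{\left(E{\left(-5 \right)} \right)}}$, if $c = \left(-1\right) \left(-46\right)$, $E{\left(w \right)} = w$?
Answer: $- \frac{227240}{19597} \approx -11.596$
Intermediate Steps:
$c = 46$
$C{\left(V \right)} = \frac{1}{46}$
$\frac{-4070 - 870}{\left(-71\right) \left(-6\right) + C{\left(E{\left(-5 \right)} \right)}} = \frac{-4070 - 870}{\left(-71\right) \left(-6\right) + \frac{1}{46}} = - \frac{4940}{426 + \frac{1}{46}} = - \frac{4940}{\frac{19597}{46}} = \left(-4940\right) \frac{46}{19597} = - \frac{227240}{19597}$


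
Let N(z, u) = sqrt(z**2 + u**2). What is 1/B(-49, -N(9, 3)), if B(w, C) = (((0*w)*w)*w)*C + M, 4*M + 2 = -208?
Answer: -2/105 ≈ -0.019048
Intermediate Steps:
M = -105/2 (M = -1/2 + (1/4)*(-208) = -1/2 - 52 = -105/2 ≈ -52.500)
N(z, u) = sqrt(u**2 + z**2)
B(w, C) = -105/2 (B(w, C) = (((0*w)*w)*w)*C - 105/2 = ((0*w)*w)*C - 105/2 = (0*w)*C - 105/2 = 0*C - 105/2 = 0 - 105/2 = -105/2)
1/B(-49, -N(9, 3)) = 1/(-105/2) = -2/105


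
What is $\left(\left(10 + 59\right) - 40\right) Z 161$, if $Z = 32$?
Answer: $149408$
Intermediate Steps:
$\left(\left(10 + 59\right) - 40\right) Z 161 = \left(\left(10 + 59\right) - 40\right) 32 \cdot 161 = \left(69 - 40\right) 32 \cdot 161 = 29 \cdot 32 \cdot 161 = 928 \cdot 161 = 149408$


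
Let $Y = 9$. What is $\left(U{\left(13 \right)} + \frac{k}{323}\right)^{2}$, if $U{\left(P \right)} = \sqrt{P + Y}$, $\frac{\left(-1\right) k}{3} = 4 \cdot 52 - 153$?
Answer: $\frac{2322463}{104329} - \frac{330 \sqrt{22}}{323} \approx 17.469$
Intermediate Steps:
$k = -165$ ($k = - 3 \left(4 \cdot 52 - 153\right) = - 3 \left(208 - 153\right) = \left(-3\right) 55 = -165$)
$U{\left(P \right)} = \sqrt{9 + P}$ ($U{\left(P \right)} = \sqrt{P + 9} = \sqrt{9 + P}$)
$\left(U{\left(13 \right)} + \frac{k}{323}\right)^{2} = \left(\sqrt{9 + 13} - \frac{165}{323}\right)^{2} = \left(\sqrt{22} - \frac{165}{323}\right)^{2} = \left(- \frac{165}{323} + \sqrt{22}\right)^{2}$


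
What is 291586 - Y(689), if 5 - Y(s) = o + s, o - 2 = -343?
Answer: 291929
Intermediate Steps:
o = -341 (o = 2 - 343 = -341)
Y(s) = 346 - s (Y(s) = 5 - (-341 + s) = 5 + (341 - s) = 346 - s)
291586 - Y(689) = 291586 - (346 - 1*689) = 291586 - (346 - 689) = 291586 - 1*(-343) = 291586 + 343 = 291929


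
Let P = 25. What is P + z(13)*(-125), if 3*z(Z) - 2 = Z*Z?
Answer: -7100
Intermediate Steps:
z(Z) = ⅔ + Z²/3 (z(Z) = ⅔ + (Z*Z)/3 = ⅔ + Z²/3)
P + z(13)*(-125) = 25 + (⅔ + (⅓)*13²)*(-125) = 25 + (⅔ + (⅓)*169)*(-125) = 25 + (⅔ + 169/3)*(-125) = 25 + 57*(-125) = 25 - 7125 = -7100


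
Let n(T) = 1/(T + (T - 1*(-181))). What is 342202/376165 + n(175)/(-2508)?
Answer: 455726452931/500956986420 ≈ 0.90971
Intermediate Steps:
n(T) = 1/(181 + 2*T) (n(T) = 1/(T + (T + 181)) = 1/(T + (181 + T)) = 1/(181 + 2*T))
342202/376165 + n(175)/(-2508) = 342202/376165 + 1/((181 + 2*175)*(-2508)) = 342202*(1/376165) - 1/2508/(181 + 350) = 342202/376165 - 1/2508/531 = 342202/376165 + (1/531)*(-1/2508) = 342202/376165 - 1/1331748 = 455726452931/500956986420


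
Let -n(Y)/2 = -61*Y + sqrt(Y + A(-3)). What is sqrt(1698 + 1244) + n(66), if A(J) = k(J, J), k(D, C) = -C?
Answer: 8052 + sqrt(2942) - 2*sqrt(69) ≈ 8089.6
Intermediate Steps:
A(J) = -J
n(Y) = -2*sqrt(3 + Y) + 122*Y (n(Y) = -2*(-61*Y + sqrt(Y - 1*(-3))) = -2*(-61*Y + sqrt(Y + 3)) = -2*(-61*Y + sqrt(3 + Y)) = -2*(sqrt(3 + Y) - 61*Y) = -2*sqrt(3 + Y) + 122*Y)
sqrt(1698 + 1244) + n(66) = sqrt(1698 + 1244) + (-2*sqrt(3 + 66) + 122*66) = sqrt(2942) + (-2*sqrt(69) + 8052) = sqrt(2942) + (8052 - 2*sqrt(69)) = 8052 + sqrt(2942) - 2*sqrt(69)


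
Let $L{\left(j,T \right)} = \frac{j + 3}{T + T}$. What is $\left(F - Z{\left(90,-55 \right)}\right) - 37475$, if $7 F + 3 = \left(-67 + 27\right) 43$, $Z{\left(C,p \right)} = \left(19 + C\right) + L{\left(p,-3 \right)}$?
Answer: $- \frac{794615}{21} \approx -37839.0$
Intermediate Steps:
$L{\left(j,T \right)} = \frac{3 + j}{2 T}$
$Z{\left(C,p \right)} = \frac{37}{2} + C - \frac{p}{6}$ ($Z{\left(C,p \right)} = \left(19 + C\right) + \frac{3 + p}{2 \left(-3\right)} = \left(19 + C\right) + \frac{1}{2} \left(- \frac{1}{3}\right) \left(3 + p\right) = \left(19 + C\right) - \left(\frac{1}{2} + \frac{p}{6}\right) = \frac{37}{2} + C - \frac{p}{6}$)
$F = - \frac{1723}{7}$ ($F = - \frac{3}{7} + \frac{\left(-67 + 27\right) 43}{7} = - \frac{3}{7} + \frac{\left(-40\right) 43}{7} = - \frac{3}{7} + \frac{1}{7} \left(-1720\right) = - \frac{3}{7} - \frac{1720}{7} = - \frac{1723}{7} \approx -246.14$)
$\left(F - Z{\left(90,-55 \right)}\right) - 37475 = \left(- \frac{1723}{7} - \left(\frac{37}{2} + 90 - - \frac{55}{6}\right)\right) - 37475 = \left(- \frac{1723}{7} - \left(\frac{37}{2} + 90 + \frac{55}{6}\right)\right) - 37475 = \left(- \frac{1723}{7} - \frac{353}{3}\right) - 37475 = - \frac{7640}{21} - 37475 = - \frac{794615}{21}$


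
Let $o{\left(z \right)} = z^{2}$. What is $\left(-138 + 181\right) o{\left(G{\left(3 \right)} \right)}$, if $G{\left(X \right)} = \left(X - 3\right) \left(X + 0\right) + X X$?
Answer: $3483$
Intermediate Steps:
$G{\left(X \right)} = X^{2} + X \left(-3 + X\right)$ ($G{\left(X \right)} = \left(-3 + X\right) X + X^{2} = X \left(-3 + X\right) + X^{2} = X^{2} + X \left(-3 + X\right)$)
$\left(-138 + 181\right) o{\left(G{\left(3 \right)} \right)} = \left(-138 + 181\right) \left(3 \left(-3 + 2 \cdot 3\right)\right)^{2} = 43 \left(3 \left(-3 + 6\right)\right)^{2} = 43 \left(3 \cdot 3\right)^{2} = 43 \cdot 9^{2} = 43 \cdot 81 = 3483$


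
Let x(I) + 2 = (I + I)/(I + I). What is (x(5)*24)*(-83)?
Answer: 1992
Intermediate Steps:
x(I) = -1 (x(I) = -2 + (I + I)/(I + I) = -2 + (2*I)/((2*I)) = -2 + (2*I)*(1/(2*I)) = -2 + 1 = -1)
(x(5)*24)*(-83) = -1*24*(-83) = -24*(-83) = 1992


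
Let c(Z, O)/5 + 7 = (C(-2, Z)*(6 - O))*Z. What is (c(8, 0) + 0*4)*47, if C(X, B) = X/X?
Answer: 9635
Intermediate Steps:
C(X, B) = 1
c(Z, O) = -35 + 5*Z*(6 - O) (c(Z, O) = -35 + 5*((1*(6 - O))*Z) = -35 + 5*((6 - O)*Z) = -35 + 5*(Z*(6 - O)) = -35 + 5*Z*(6 - O))
(c(8, 0) + 0*4)*47 = ((-35 + 30*8 - 5*0*8) + 0*4)*47 = ((-35 + 240 + 0) + 0)*47 = (205 + 0)*47 = 205*47 = 9635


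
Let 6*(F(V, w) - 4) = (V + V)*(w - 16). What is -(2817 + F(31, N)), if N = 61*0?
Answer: -7967/3 ≈ -2655.7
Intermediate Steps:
N = 0
F(V, w) = 4 + V*(-16 + w)/3 (F(V, w) = 4 + ((V + V)*(w - 16))/6 = 4 + ((2*V)*(-16 + w))/6 = 4 + (2*V*(-16 + w))/6 = 4 + V*(-16 + w)/3)
-(2817 + F(31, N)) = -(2817 + (4 - 16/3*31 + (1/3)*31*0)) = -(2817 + (4 - 496/3 + 0)) = -(2817 - 484/3) = -1*7967/3 = -7967/3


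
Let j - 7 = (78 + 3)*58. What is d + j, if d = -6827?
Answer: -2122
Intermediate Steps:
j = 4705 (j = 7 + (78 + 3)*58 = 7 + 81*58 = 7 + 4698 = 4705)
d + j = -6827 + 4705 = -2122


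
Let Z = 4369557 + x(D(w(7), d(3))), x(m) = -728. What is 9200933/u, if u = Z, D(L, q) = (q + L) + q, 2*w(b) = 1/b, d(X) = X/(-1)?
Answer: 9200933/4368829 ≈ 2.1060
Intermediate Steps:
d(X) = -X (d(X) = X*(-1) = -X)
w(b) = 1/(2*b)
D(L, q) = L + 2*q (D(L, q) = (L + q) + q = L + 2*q)
Z = 4368829 (Z = 4369557 - 728 = 4368829)
u = 4368829
9200933/u = 9200933/4368829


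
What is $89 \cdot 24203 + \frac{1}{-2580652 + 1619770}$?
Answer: $\frac{2069804207093}{960882} \approx 2.1541 \cdot 10^{6}$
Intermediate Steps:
$89 \cdot 24203 + \frac{1}{-2580652 + 1619770} = 2154067 + \frac{1}{-960882} = 2154067 - \frac{1}{960882} = \frac{2069804207093}{960882}$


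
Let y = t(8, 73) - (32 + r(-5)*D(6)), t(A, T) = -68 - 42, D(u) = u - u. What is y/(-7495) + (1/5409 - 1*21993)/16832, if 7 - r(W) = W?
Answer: -109834741303/85297117320 ≈ -1.2877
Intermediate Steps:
r(W) = 7 - W
D(u) = 0
t(A, T) = -110
y = -142 (y = -110 - (32 + (7 - 1*(-5))*0) = -110 - (32 + (7 + 5)*0) = -110 - (32 + 12*0) = -110 - (32 + 0) = -110 - 1*32 = -110 - 32 = -142)
y/(-7495) + (1/5409 - 1*21993)/16832 = -142/(-7495) + (1/5409 - 1*21993)/16832 = -142*(-1/7495) + (1/5409 - 21993)*(1/16832) = 142/7495 - 118960136/5409*1/16832 = 142/7495 - 14870017/11380536 = -109834741303/85297117320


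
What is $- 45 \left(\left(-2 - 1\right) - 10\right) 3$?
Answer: $1755$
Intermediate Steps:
$- 45 \left(\left(-2 - 1\right) - 10\right) 3 = - 45 \left(-3 - 10\right) 3 = \left(-45\right) \left(-13\right) 3 = 585 \cdot 3 = 1755$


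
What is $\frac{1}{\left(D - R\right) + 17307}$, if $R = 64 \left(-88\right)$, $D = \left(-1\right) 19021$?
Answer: $\frac{1}{3918} \approx 0.00025523$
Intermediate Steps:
$D = -19021$
$R = -5632$
$\frac{1}{\left(D - R\right) + 17307} = \frac{1}{\left(-19021 - -5632\right) + 17307} = \frac{1}{\left(-19021 + 5632\right) + 17307} = \frac{1}{-13389 + 17307} = \frac{1}{3918}$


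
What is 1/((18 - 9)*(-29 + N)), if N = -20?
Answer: -1/441 ≈ -0.0022676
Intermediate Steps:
1/((18 - 9)*(-29 + N)) = 1/((18 - 9)*(-29 - 20)) = 1/(9*(-49)) = 1/(-441) = -1/441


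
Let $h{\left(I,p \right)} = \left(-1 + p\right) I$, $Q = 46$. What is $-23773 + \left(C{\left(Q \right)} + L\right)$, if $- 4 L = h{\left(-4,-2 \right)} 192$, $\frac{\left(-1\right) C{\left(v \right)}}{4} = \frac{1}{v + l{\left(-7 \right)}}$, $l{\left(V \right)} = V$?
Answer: $- \frac{949615}{39} \approx -24349.0$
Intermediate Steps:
$h{\left(I,p \right)} = I \left(-1 + p\right)$
$C{\left(v \right)} = - \frac{4}{-7 + v}$ ($C{\left(v \right)} = - \frac{4}{v - 7} = - \frac{4}{-7 + v}$)
$L = -576$ ($L = - \frac{- 4 \left(-1 - 2\right) 192}{4} = - \frac{\left(-4\right) \left(-3\right) 192}{4} = - \frac{12 \cdot 192}{4} = \left(- \frac{1}{4}\right) 2304 = -576$)
$-23773 + \left(C{\left(Q \right)} + L\right) = -23773 - \left(576 + \frac{4}{-7 + 46}\right) = -23773 - \left(576 + \frac{4}{39}\right) = -23773 - \frac{22468}{39} = - \frac{949615}{39}$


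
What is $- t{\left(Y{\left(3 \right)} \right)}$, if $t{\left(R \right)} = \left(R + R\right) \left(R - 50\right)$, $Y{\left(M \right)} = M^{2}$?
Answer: $738$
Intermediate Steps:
$t{\left(R \right)} = 2 R \left(-50 + R\right)$
$- t{\left(Y{\left(3 \right)} \right)} = - 2 \cdot 3^{2} \left(-50 + 3^{2}\right) = - 2 \cdot 9 \left(-50 + 9\right) = - 2 \cdot 9 \left(-41\right) = \left(-1\right) \left(-738\right) = 738$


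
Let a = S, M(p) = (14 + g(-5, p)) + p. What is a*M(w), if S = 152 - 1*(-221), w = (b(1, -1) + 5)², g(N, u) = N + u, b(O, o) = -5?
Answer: 3357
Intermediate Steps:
w = 0 (w = (-5 + 5)² = 0² = 0)
M(p) = 9 + 2*p (M(p) = (14 + (-5 + p)) + p = (9 + p) + p = 9 + 2*p)
S = 373 (S = 152 + 221 = 373)
a = 373
a*M(w) = 373*(9 + 2*0) = 373*(9 + 0) = 373*9 = 3357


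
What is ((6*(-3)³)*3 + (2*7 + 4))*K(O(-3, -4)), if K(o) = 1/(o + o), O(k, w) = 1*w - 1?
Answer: 234/5 ≈ 46.800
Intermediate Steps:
O(k, w) = -1 + w (O(k, w) = w - 1 = -1 + w)
K(o) = 1/(2*o)
((6*(-3)³)*3 + (2*7 + 4))*K(O(-3, -4)) = ((6*(-3)³)*3 + (2*7 + 4))*(1/(2*(-1 - 4))) = ((6*(-27))*3 + (14 + 4))*((½)/(-5)) = (-162*3 + 18)*((½)*(-⅕)) = (-486 + 18)*(-⅒) = -468*(-⅒) = 234/5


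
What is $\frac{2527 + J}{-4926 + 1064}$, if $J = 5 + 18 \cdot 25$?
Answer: $- \frac{1491}{1931} \approx -0.77214$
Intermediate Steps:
$J = 455$ ($J = 5 + 450 = 455$)
$\frac{2527 + J}{-4926 + 1064} = \frac{2527 + 455}{-4926 + 1064} = \frac{2982}{-3862} = 2982 \left(- \frac{1}{3862}\right) = - \frac{1491}{1931}$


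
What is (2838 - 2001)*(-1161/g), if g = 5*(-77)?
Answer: 971757/385 ≈ 2524.0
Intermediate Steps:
g = -385
(2838 - 2001)*(-1161/g) = (2838 - 2001)*(-1161/(-385)) = 837*(-1161*(-1/385)) = 837*(1161/385) = 971757/385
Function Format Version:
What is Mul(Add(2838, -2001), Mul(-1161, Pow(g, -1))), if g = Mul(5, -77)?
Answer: Rational(971757, 385) ≈ 2524.0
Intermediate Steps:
g = -385
Mul(Add(2838, -2001), Mul(-1161, Pow(g, -1))) = Mul(Add(2838, -2001), Mul(-1161, Pow(-385, -1))) = Mul(837, Mul(-1161, Rational(-1, 385))) = Mul(837, Rational(1161, 385)) = Rational(971757, 385)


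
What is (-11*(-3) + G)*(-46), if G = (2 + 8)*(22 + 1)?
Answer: -12098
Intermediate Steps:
G = 230 (G = 10*23 = 230)
(-11*(-3) + G)*(-46) = (-11*(-3) + 230)*(-46) = (33 + 230)*(-46) = 263*(-46) = -12098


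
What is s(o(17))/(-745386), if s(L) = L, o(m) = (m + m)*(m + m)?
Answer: -578/372693 ≈ -0.0015509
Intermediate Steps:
o(m) = 4*m² (o(m) = (2*m)*(2*m) = 4*m²)
s(o(17))/(-745386) = (4*17²)/(-745386) = (4*289)*(-1/745386) = 1156*(-1/745386) = -578/372693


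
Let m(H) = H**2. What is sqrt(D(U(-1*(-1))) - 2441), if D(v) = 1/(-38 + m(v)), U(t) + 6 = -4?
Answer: I*sqrt(9383142)/62 ≈ 49.406*I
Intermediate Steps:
U(t) = -10 (U(t) = -6 - 4 = -10)
D(v) = 1/(-38 + v**2)
sqrt(D(U(-1*(-1))) - 2441) = sqrt(1/(-38 + (-10)**2) - 2441) = sqrt(1/(-38 + 100) - 2441) = sqrt(1/62 - 2441) = sqrt(-151341/62) = I*sqrt(9383142)/62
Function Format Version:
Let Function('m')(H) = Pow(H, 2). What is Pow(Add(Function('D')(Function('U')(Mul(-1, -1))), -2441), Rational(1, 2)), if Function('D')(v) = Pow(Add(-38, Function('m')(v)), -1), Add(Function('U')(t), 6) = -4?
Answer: Mul(Rational(1, 62), I, Pow(9383142, Rational(1, 2))) ≈ Mul(49.406, I)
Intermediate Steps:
Function('U')(t) = -10 (Function('U')(t) = Add(-6, -4) = -10)
Function('D')(v) = Pow(Add(-38, Pow(v, 2)), -1)
Pow(Add(Function('D')(Function('U')(Mul(-1, -1))), -2441), Rational(1, 2)) = Pow(Add(Pow(Add(-38, Pow(-10, 2)), -1), -2441), Rational(1, 2)) = Pow(Add(Pow(Add(-38, 100), -1), -2441), Rational(1, 2)) = Pow(Add(Pow(62, -1), -2441), Rational(1, 2)) = Pow(Add(Rational(1, 62), -2441), Rational(1, 2)) = Pow(Rational(-151341, 62), Rational(1, 2)) = Mul(Rational(1, 62), I, Pow(9383142, Rational(1, 2)))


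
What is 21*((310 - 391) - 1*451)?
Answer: -11172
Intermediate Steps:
21*((310 - 391) - 1*451) = 21*(-81 - 451) = 21*(-532) = -11172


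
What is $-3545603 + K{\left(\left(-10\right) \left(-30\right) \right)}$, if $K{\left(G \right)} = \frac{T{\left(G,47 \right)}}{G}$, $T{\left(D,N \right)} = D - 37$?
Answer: $- \frac{1063680637}{300} \approx -3.5456 \cdot 10^{6}$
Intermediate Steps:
$T{\left(D,N \right)} = -37 + D$
$K{\left(G \right)} = \frac{-37 + G}{G}$
$-3545603 + K{\left(\left(-10\right) \left(-30\right) \right)} = -3545603 + \frac{-37 - -300}{\left(-10\right) \left(-30\right)} = -3545603 + \frac{-37 + 300}{300} = -3545603 + \frac{1}{300} \cdot 263 = -3545603 + \frac{263}{300} = - \frac{1063680637}{300}$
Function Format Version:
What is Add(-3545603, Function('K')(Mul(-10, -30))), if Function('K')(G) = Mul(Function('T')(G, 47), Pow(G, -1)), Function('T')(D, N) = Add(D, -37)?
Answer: Rational(-1063680637, 300) ≈ -3.5456e+6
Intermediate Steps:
Function('T')(D, N) = Add(-37, D)
Function('K')(G) = Mul(Pow(G, -1), Add(-37, G)) (Function('K')(G) = Mul(Add(-37, G), Pow(G, -1)) = Mul(Pow(G, -1), Add(-37, G)))
Add(-3545603, Function('K')(Mul(-10, -30))) = Add(-3545603, Mul(Pow(Mul(-10, -30), -1), Add(-37, Mul(-10, -30)))) = Add(-3545603, Mul(Pow(300, -1), Add(-37, 300))) = Add(-3545603, Mul(Rational(1, 300), 263)) = Add(-3545603, Rational(263, 300)) = Rational(-1063680637, 300)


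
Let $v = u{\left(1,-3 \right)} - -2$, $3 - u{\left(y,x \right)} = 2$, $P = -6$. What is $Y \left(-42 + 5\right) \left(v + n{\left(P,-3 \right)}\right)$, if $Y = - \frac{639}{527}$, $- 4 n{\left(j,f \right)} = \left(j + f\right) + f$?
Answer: $\frac{141858}{527} \approx 269.18$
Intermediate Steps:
$u{\left(y,x \right)} = 1$ ($u{\left(y,x \right)} = 3 - 2 = 1$)
$v = 3$ ($v = 1 - -2 = 1 + 2 = 3$)
$n{\left(j,f \right)} = - \frac{f}{2} - \frac{j}{4}$ ($n{\left(j,f \right)} = - \frac{\left(j + f\right) + f}{4} = - \frac{\left(f + j\right) + f}{4} = - \frac{j + 2 f}{4} = - \frac{f}{2} - \frac{j}{4}$)
$Y = - \frac{639}{527}$ ($Y = \left(-639\right) \frac{1}{527} = - \frac{639}{527} \approx -1.2125$)
$Y \left(-42 + 5\right) \left(v + n{\left(P,-3 \right)}\right) = - \frac{639 \left(-42 + 5\right) \left(3 - -3\right)}{527} = - \frac{639 \left(- 37 \left(3 + \left(\frac{3}{2} + \frac{3}{2}\right)\right)\right)}{527} = - \frac{639 \left(- 37 \left(3 + 3\right)\right)}{527} = - \frac{639 \left(\left(-37\right) 6\right)}{527} = \left(- \frac{639}{527}\right) \left(-222\right) = \frac{141858}{527}$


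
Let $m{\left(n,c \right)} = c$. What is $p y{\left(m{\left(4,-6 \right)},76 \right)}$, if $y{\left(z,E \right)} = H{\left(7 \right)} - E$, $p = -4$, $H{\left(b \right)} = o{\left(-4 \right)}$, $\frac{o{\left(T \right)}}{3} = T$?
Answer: $352$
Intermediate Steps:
$o{\left(T \right)} = 3 T$
$H{\left(b \right)} = -12$ ($H{\left(b \right)} = 3 \left(-4\right) = -12$)
$y{\left(z,E \right)} = -12 - E$
$p y{\left(m{\left(4,-6 \right)},76 \right)} = - 4 \left(-12 - 76\right) = \left(-4\right) \left(-88\right) = 352$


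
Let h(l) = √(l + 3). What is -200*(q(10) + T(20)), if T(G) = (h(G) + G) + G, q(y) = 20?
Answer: -12000 - 200*√23 ≈ -12959.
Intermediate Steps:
h(l) = √(3 + l)
T(G) = √(3 + G) + 2*G (T(G) = (√(3 + G) + G) + G = (G + √(3 + G)) + G = √(3 + G) + 2*G)
-200*(q(10) + T(20)) = -200*(20 + (√(3 + 20) + 2*20)) = -200*(20 + (√23 + 40)) = -200*(20 + (40 + √23)) = -200*(60 + √23) = -12000 - 200*√23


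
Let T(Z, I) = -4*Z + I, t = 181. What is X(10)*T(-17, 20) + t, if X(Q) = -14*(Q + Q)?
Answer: -24459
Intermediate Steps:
T(Z, I) = I - 4*Z
X(Q) = -28*Q
X(10)*T(-17, 20) + t = (-28*10)*(20 - 4*(-17)) + 181 = -280*(20 + 68) + 181 = -280*88 + 181 = -24640 + 181 = -24459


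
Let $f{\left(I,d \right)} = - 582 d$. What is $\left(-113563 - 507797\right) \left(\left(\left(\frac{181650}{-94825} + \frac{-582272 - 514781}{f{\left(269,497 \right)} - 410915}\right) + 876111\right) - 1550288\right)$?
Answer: $\frac{1112508070508415630240}{2655741017} \approx 4.1891 \cdot 10^{11}$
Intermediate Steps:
$\left(-113563 - 507797\right) \left(\left(\left(\frac{181650}{-94825} + \frac{-582272 - 514781}{f{\left(269,497 \right)} - 410915}\right) + 876111\right) - 1550288\right) = \left(-113563 - 507797\right) \left(\left(\left(\frac{181650}{-94825} + \frac{-582272 - 514781}{\left(-582\right) 497 - 410915}\right) + 876111\right) - 1550288\right) = - 621360 \left(\left(\left(181650 \left(- \frac{1}{94825}\right) + \frac{-582272 - 514781}{-289254 - 410915}\right) + 876111\right) - 1550288\right) = - 621360 \left(\left(\left(- \frac{7266}{3793} - \frac{1097053}{-700169}\right) + 876111\right) - 1550288\right) = - 621360 \left(\left(\left(- \frac{7266}{3793} - - \frac{1097053}{700169}\right) + 876111\right) - 1550288\right) = - 621360 \left(\left(\left(- \frac{7266}{3793} + \frac{1097053}{700169}\right) + 876111\right) - 1550288\right) = - 621360 \left(\left(- \frac{926305925}{2655741017} + 876111\right) - 1550288\right) = - 621360 \left(\frac{2326722991838962}{2655741017} - 1550288\right) = \left(-621360\right) \left(- \frac{1790440437923934}{2655741017}\right) = \frac{1112508070508415630240}{2655741017}$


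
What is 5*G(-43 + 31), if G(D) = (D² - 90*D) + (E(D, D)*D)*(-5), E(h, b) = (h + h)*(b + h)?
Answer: 178920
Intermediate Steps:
E(h, b) = 2*h*(b + h) (E(h, b) = (2*h)*(b + h) = 2*h*(b + h))
G(D) = D² - 90*D - 20*D³ (G(D) = (D² - 90*D) + ((2*D*(D + D))*D)*(-5) = (D² - 90*D) + ((2*D*(2*D))*D)*(-5) = (D² - 90*D) + ((4*D²)*D)*(-5) = (D² - 90*D) + (4*D³)*(-5) = (D² - 90*D) - 20*D³ = D² - 90*D - 20*D³)
5*G(-43 + 31) = 5*((-43 + 31)*(-90 + (-43 + 31) - 20*(-43 + 31)²)) = 5*(-12*(-90 - 12 - 20*(-12)²)) = 5*(-12*(-90 - 12 - 20*144)) = 5*(-12*(-90 - 12 - 2880)) = 5*(-12*(-2982)) = 5*35784 = 178920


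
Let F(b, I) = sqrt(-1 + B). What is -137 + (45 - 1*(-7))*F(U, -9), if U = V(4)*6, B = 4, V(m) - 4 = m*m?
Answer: -137 + 52*sqrt(3) ≈ -46.933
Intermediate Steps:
V(m) = 4 + m**2 (V(m) = 4 + m*m = 4 + m**2)
U = 120 (U = (4 + 4**2)*6 = (4 + 16)*6 = 20*6 = 120)
F(b, I) = sqrt(3) (F(b, I) = sqrt(-1 + 4) = sqrt(3))
-137 + (45 - 1*(-7))*F(U, -9) = -137 + (45 - 1*(-7))*sqrt(3) = -137 + (45 + 7)*sqrt(3) = -137 + 52*sqrt(3)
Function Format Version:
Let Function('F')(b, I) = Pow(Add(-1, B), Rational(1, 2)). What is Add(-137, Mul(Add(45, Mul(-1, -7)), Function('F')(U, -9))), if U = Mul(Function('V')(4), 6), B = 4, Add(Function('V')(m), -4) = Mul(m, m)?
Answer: Add(-137, Mul(52, Pow(3, Rational(1, 2)))) ≈ -46.933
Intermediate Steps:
Function('V')(m) = Add(4, Pow(m, 2)) (Function('V')(m) = Add(4, Mul(m, m)) = Add(4, Pow(m, 2)))
U = 120 (U = Mul(Add(4, Pow(4, 2)), 6) = Mul(Add(4, 16), 6) = Mul(20, 6) = 120)
Function('F')(b, I) = Pow(3, Rational(1, 2)) (Function('F')(b, I) = Pow(Add(-1, 4), Rational(1, 2)) = Pow(3, Rational(1, 2)))
Add(-137, Mul(Add(45, Mul(-1, -7)), Function('F')(U, -9))) = Add(-137, Mul(Add(45, Mul(-1, -7)), Pow(3, Rational(1, 2)))) = Add(-137, Mul(Add(45, 7), Pow(3, Rational(1, 2)))) = Add(-137, Mul(52, Pow(3, Rational(1, 2))))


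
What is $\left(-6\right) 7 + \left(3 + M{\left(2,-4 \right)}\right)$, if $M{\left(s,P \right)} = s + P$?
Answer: $-41$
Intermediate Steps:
$M{\left(s,P \right)} = P + s$
$\left(-6\right) 7 + \left(3 + M{\left(2,-4 \right)}\right) = \left(-6\right) 7 + \left(3 + \left(-4 + 2\right)\right) = -42 + \left(3 - 2\right) = -42 + 1 = -41$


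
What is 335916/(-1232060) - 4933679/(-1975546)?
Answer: 1353742759651/608497801190 ≈ 2.2247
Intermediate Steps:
335916/(-1232060) - 4933679/(-1975546) = 335916*(-1/1232060) - 4933679*(-1/1975546) = -83979/308015 + 4933679/1975546 = 1353742759651/608497801190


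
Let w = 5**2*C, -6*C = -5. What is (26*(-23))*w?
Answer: -37375/3 ≈ -12458.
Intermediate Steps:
C = 5/6 (C = -1/6*(-5) = 5/6 ≈ 0.83333)
w = 125/6 (w = 5**2*(5/6) = 25*(5/6) = 125/6 ≈ 20.833)
(26*(-23))*w = (26*(-23))*(125/6) = -598*125/6 = -37375/3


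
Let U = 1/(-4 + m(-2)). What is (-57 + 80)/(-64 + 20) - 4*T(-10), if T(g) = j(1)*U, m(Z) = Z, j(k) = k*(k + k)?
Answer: 107/132 ≈ 0.81061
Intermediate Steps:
j(k) = 2*k² (j(k) = k*(2*k) = 2*k²)
U = -⅙ (U = 1/(-4 - 2) = 1/(-6) = -⅙ ≈ -0.16667)
T(g) = -⅓ (T(g) = (2*1²)*(-⅙) = (2*1)*(-⅙) = 2*(-⅙) = -⅓)
(-57 + 80)/(-64 + 20) - 4*T(-10) = (-57 + 80)/(-64 + 20) - 4*(-⅓) = 23/(-44) + 4/3 = 23*(-1/44) + 4/3 = -23/44 + 4/3 = 107/132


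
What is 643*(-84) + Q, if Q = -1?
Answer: -54013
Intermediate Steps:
643*(-84) + Q = 643*(-84) - 1 = -54012 - 1 = -54013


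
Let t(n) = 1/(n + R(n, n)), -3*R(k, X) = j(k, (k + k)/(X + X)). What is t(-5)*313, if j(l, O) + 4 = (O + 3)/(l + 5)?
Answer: 0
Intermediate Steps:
j(l, O) = -4 + (3 + O)/(5 + l) (j(l, O) = -4 + (O + 3)/(l + 5) = -4 + (3 + O)/(5 + l))
R(k, X) = -(-17 - 4*k + k/X)/(3*(5 + k)) (R(k, X) = -(-17 + (k + k)/(X + X) - 4*k)/(3*(5 + k)) = -(-17 + (2*k)/((2*X)) - 4*k)/(3*(5 + k)) = -(-17 + (2*k)*(1/(2*X)) - 4*k)/(3*(5 + k)) = -(-17 + k/X - 4*k)/(3*(5 + k)) = -(-17 - 4*k + k/X)/(3*(5 + k)))
t(n) = 1/(n + (-n + n*(17 + 4*n))/(3*n*(5 + n)))
t(-5)*313 = (3*(5 - 5)/(16 + 3*(-5)² + 19*(-5)))*313 = (3*0/(16 + 3*25 - 95))*313 = (3*0/(16 + 75 - 95))*313 = (3*0/(-4))*313 = (3*(-¼)*0)*313 = 0*313 = 0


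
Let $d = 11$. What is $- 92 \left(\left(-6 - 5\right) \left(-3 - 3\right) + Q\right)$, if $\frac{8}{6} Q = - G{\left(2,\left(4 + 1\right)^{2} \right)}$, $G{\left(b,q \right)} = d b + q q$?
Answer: $38571$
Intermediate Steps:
$G{\left(b,q \right)} = q^{2} + 11 b$ ($G{\left(b,q \right)} = 11 b + q q = 11 b + q^{2} = q^{2} + 11 b$)
$Q = - \frac{1941}{4}$ ($Q = \frac{3 \left(- (\left(\left(4 + 1\right)^{2}\right)^{2} + 11 \cdot 2)\right)}{4} = \frac{3 \left(- (\left(5^{2}\right)^{2} + 22)\right)}{4} = \frac{3 \left(- (25^{2} + 22)\right)}{4} = \frac{3 \left(- (625 + 22)\right)}{4} = \frac{3 \left(\left(-1\right) 647\right)}{4} = \frac{3}{4} \left(-647\right) = - \frac{1941}{4} \approx -485.25$)
$- 92 \left(\left(-6 - 5\right) \left(-3 - 3\right) + Q\right) = - 92 \left(\left(-6 - 5\right) \left(-3 - 3\right) - \frac{1941}{4}\right) = - 92 \left(\left(-11\right) \left(-6\right) - \frac{1941}{4}\right) = - 92 \left(66 - \frac{1941}{4}\right) = \left(-92\right) \left(- \frac{1677}{4}\right) = 38571$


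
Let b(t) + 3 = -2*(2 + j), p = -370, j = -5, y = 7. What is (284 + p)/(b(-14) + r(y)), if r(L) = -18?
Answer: 86/15 ≈ 5.7333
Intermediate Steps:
b(t) = 3 (b(t) = -3 - 2*(2 - 5) = -3 - 2*(-3) = -3 + 6 = 3)
(284 + p)/(b(-14) + r(y)) = (284 - 370)/(3 - 18) = -86/(-15) = -86*(-1/15) = 86/15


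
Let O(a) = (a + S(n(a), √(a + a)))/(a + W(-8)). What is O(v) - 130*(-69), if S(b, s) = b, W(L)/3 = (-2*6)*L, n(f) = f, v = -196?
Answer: 206212/23 ≈ 8965.7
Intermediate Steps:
W(L) = -36*L (W(L) = 3*((-2*6)*L) = 3*(-12*L) = -36*L)
O(a) = 2*a/(288 + a) (O(a) = (a + a)/(a - 36*(-8)) = (2*a)/(a + 288) = (2*a)/(288 + a) = 2*a/(288 + a))
O(v) - 130*(-69) = 2*(-196)/(288 - 196) - 130*(-69) = 2*(-196)/92 - 1*(-8970) = 2*(-196)*(1/92) + 8970 = -98/23 + 8970 = 206212/23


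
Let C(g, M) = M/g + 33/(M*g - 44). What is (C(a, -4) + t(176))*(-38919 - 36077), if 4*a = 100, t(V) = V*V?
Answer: -696914073017/300 ≈ -2.3230e+9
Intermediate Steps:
t(V) = V²
a = 25 (a = (¼)*100 = 25)
C(g, M) = 33/(-44 + M*g) + M/g (C(g, M) = M/g + 33/(-44 + M*g) = 33/(-44 + M*g) + M/g)
(C(a, -4) + t(176))*(-38919 - 36077) = ((-44*(-4) + 33*25 + 25*(-4)²)/(25*(-44 - 4*25)) + 176²)*(-38919 - 36077) = ((176 + 825 + 25*16)/(25*(-44 - 100)) + 30976)*(-74996) = ((1/25)*(176 + 825 + 400)/(-144) + 30976)*(-74996) = ((1/25)*(-1/144)*1401 + 30976)*(-74996) = (-467/1200 + 30976)*(-74996) = (37170733/1200)*(-74996) = -696914073017/300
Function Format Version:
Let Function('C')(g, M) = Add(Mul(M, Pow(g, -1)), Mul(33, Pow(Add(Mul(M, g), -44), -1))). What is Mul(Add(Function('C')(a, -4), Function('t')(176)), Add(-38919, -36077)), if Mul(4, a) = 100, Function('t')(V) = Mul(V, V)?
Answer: Rational(-696914073017, 300) ≈ -2.3230e+9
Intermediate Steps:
Function('t')(V) = Pow(V, 2)
a = 25 (a = Mul(Rational(1, 4), 100) = 25)
Function('C')(g, M) = Add(Mul(33, Pow(Add(-44, Mul(M, g)), -1)), Mul(M, Pow(g, -1))) (Function('C')(g, M) = Add(Mul(M, Pow(g, -1)), Mul(33, Pow(Add(-44, Mul(M, g)), -1))) = Add(Mul(33, Pow(Add(-44, Mul(M, g)), -1)), Mul(M, Pow(g, -1))))
Mul(Add(Function('C')(a, -4), Function('t')(176)), Add(-38919, -36077)) = Mul(Add(Mul(Pow(25, -1), Pow(Add(-44, Mul(-4, 25)), -1), Add(Mul(-44, -4), Mul(33, 25), Mul(25, Pow(-4, 2)))), Pow(176, 2)), Add(-38919, -36077)) = Mul(Add(Mul(Rational(1, 25), Pow(Add(-44, -100), -1), Add(176, 825, Mul(25, 16))), 30976), -74996) = Mul(Add(Mul(Rational(1, 25), Pow(-144, -1), Add(176, 825, 400)), 30976), -74996) = Mul(Add(Mul(Rational(1, 25), Rational(-1, 144), 1401), 30976), -74996) = Mul(Add(Rational(-467, 1200), 30976), -74996) = Mul(Rational(37170733, 1200), -74996) = Rational(-696914073017, 300)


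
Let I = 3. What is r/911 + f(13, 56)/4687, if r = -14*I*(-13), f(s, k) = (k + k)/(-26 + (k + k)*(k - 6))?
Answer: 7132268290/11900091459 ≈ 0.59935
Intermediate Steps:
f(s, k) = 2*k/(-26 + 2*k*(-6 + k)) (f(s, k) = (2*k)/(-26 + (2*k)*(-6 + k)) = (2*k)/(-26 + 2*k*(-6 + k)) = 2*k/(-26 + 2*k*(-6 + k)))
r = 546 (r = -14*3*(-13) = -42*(-13) = 546)
r/911 + f(13, 56)/4687 = 546/911 + (56/(-13 + 56² - 6*56))/4687 = 546*(1/911) + (56/(-13 + 3136 - 336))*(1/4687) = 546/911 + (56/2787)*(1/4687) = 546/911 + 56/13062669 = 7132268290/11900091459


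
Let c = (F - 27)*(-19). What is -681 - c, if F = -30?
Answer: -1764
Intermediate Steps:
c = 1083 (c = (-30 - 27)*(-19) = -57*(-19) = 1083)
-681 - c = -681 - 1*1083 = -681 - 1083 = -1764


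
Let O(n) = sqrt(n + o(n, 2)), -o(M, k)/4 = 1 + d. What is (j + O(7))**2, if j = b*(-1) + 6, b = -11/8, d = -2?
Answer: 4185/64 + 59*sqrt(11)/4 ≈ 114.31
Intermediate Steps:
o(M, k) = 4 (o(M, k) = -4*(1 - 2) = -4*(-1) = 4)
O(n) = sqrt(4 + n) (O(n) = sqrt(n + 4) = sqrt(4 + n))
b = -11/8 (b = -11*1/8 = -11/8 ≈ -1.3750)
j = 59/8 (j = -11/8*(-1) + 6 = 11/8 + 6 = 59/8 ≈ 7.3750)
(j + O(7))**2 = (59/8 + sqrt(4 + 7))**2 = (59/8 + sqrt(11))**2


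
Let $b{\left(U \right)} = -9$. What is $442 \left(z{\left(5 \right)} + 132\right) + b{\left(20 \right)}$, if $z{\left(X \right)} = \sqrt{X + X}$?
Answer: $58335 + 442 \sqrt{10} \approx 59733.0$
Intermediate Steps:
$z{\left(X \right)} = \sqrt{2} \sqrt{X}$ ($z{\left(X \right)} = \sqrt{2 X} = \sqrt{2} \sqrt{X}$)
$442 \left(z{\left(5 \right)} + 132\right) + b{\left(20 \right)} = 442 \left(\sqrt{2} \sqrt{5} + 132\right) - 9 = 442 \left(\sqrt{10} + 132\right) - 9 = 442 \left(132 + \sqrt{10}\right) - 9 = \left(58344 + 442 \sqrt{10}\right) - 9 = 58335 + 442 \sqrt{10}$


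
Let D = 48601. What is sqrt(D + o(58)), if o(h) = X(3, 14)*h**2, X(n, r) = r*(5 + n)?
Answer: 7*sqrt(8681) ≈ 652.20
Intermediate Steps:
o(h) = 112*h**2 (o(h) = (14*(5 + 3))*h**2 = (14*8)*h**2 = 112*h**2)
sqrt(D + o(58)) = sqrt(48601 + 112*58**2) = sqrt(48601 + 112*3364) = sqrt(48601 + 376768) = sqrt(425369) = 7*sqrt(8681)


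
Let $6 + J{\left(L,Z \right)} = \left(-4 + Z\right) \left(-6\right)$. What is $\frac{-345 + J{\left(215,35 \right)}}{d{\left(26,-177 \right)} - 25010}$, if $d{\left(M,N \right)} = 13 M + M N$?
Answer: $\frac{179}{9758} \approx 0.018344$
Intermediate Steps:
$J{\left(L,Z \right)} = 18 - 6 Z$ ($J{\left(L,Z \right)} = -6 + \left(-4 + Z\right) \left(-6\right) = -6 - \left(-24 + 6 Z\right) = 18 - 6 Z$)
$\frac{-345 + J{\left(215,35 \right)}}{d{\left(26,-177 \right)} - 25010} = \frac{-345 + \left(18 - 210\right)}{26 \left(13 - 177\right) - 25010} = \frac{-345 + \left(18 - 210\right)}{26 \left(-164\right) - 25010} = \frac{-345 - 192}{-4264 - 25010} = - \frac{537}{-29274} = \left(-537\right) \left(- \frac{1}{29274}\right) = \frac{179}{9758}$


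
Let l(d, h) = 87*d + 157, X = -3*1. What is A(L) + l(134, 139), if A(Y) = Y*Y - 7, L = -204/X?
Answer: 16432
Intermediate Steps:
X = -3
L = 68 (L = -204/(-3) = -204*(-⅓) = 68)
l(d, h) = 157 + 87*d
A(Y) = -7 + Y² (A(Y) = Y² - 7 = -7 + Y²)
A(L) + l(134, 139) = (-7 + 68²) + (157 + 87*134) = (-7 + 4624) + (157 + 11658) = 4617 + 11815 = 16432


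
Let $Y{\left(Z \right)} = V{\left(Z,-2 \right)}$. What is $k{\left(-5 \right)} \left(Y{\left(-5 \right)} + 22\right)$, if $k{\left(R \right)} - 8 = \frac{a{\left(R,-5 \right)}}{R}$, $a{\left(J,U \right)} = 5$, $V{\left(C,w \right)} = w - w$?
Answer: $154$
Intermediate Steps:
$V{\left(C,w \right)} = 0$
$Y{\left(Z \right)} = 0$
$k{\left(R \right)} = 8 + \frac{5}{R}$
$k{\left(-5 \right)} \left(Y{\left(-5 \right)} + 22\right) = \left(8 + \frac{5}{-5}\right) \left(0 + 22\right) = \left(8 + 5 \left(- \frac{1}{5}\right)\right) 22 = \left(8 - 1\right) 22 = 7 \cdot 22 = 154$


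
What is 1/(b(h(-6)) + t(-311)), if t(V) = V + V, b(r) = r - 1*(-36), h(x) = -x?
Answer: -1/580 ≈ -0.0017241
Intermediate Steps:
b(r) = 36 + r (b(r) = r + 36 = 36 + r)
t(V) = 2*V
1/(b(h(-6)) + t(-311)) = 1/((36 - 1*(-6)) + 2*(-311)) = 1/((36 + 6) - 622) = 1/(42 - 622) = 1/(-580) = -1/580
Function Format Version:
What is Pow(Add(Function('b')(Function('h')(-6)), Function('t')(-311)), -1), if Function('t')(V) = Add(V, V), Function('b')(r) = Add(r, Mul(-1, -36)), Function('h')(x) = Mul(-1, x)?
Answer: Rational(-1, 580) ≈ -0.0017241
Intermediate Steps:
Function('b')(r) = Add(36, r) (Function('b')(r) = Add(r, 36) = Add(36, r))
Function('t')(V) = Mul(2, V)
Pow(Add(Function('b')(Function('h')(-6)), Function('t')(-311)), -1) = Pow(Add(Add(36, Mul(-1, -6)), Mul(2, -311)), -1) = Pow(Add(Add(36, 6), -622), -1) = Pow(Add(42, -622), -1) = Pow(-580, -1) = Rational(-1, 580)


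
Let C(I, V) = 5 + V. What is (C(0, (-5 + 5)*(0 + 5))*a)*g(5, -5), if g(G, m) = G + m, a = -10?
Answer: 0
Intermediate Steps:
(C(0, (-5 + 5)*(0 + 5))*a)*g(5, -5) = ((5 + (-5 + 5)*(0 + 5))*(-10))*(5 - 5) = ((5 + 0*5)*(-10))*0 = ((5 + 0)*(-10))*0 = (5*(-10))*0 = -50*0 = 0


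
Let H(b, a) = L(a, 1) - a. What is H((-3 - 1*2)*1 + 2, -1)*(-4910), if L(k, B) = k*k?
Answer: -9820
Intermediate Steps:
L(k, B) = k²
H(b, a) = a² - a
H((-3 - 1*2)*1 + 2, -1)*(-4910) = -(-1 - 1)*(-4910) = -1*(-2)*(-4910) = 2*(-4910) = -9820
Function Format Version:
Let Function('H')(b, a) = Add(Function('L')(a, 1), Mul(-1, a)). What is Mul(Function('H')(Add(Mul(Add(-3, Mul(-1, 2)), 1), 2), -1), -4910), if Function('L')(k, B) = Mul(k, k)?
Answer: -9820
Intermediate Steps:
Function('L')(k, B) = Pow(k, 2)
Function('H')(b, a) = Add(Pow(a, 2), Mul(-1, a))
Mul(Function('H')(Add(Mul(Add(-3, Mul(-1, 2)), 1), 2), -1), -4910) = Mul(Mul(-1, Add(-1, -1)), -4910) = Mul(Mul(-1, -2), -4910) = Mul(2, -4910) = -9820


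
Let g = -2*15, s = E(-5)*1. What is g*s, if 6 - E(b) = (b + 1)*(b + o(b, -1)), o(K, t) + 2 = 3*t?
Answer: 1020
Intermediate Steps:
o(K, t) = -2 + 3*t
E(b) = 6 - (1 + b)*(-5 + b) (E(b) = 6 - (b + 1)*(b + (-2 + 3*(-1))) = 6 - (1 + b)*(b + (-2 - 3)) = 6 - (1 + b)*(b - 5) = 6 - (1 + b)*(-5 + b))
s = -34 (s = (11 - 1*(-5)**2 + 4*(-5))*1 = (11 - 1*25 - 20)*1 = (11 - 25 - 20)*1 = -34*1 = -34)
g = -30
g*s = -30*(-34) = 1020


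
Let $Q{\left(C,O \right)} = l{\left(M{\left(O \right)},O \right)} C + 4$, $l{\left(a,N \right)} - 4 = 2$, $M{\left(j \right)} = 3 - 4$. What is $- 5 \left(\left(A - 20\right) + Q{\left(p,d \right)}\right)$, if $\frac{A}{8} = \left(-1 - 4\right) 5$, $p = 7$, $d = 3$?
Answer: $870$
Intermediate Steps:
$M{\left(j \right)} = -1$ ($M{\left(j \right)} = 3 - 4 = -1$)
$l{\left(a,N \right)} = 6$ ($l{\left(a,N \right)} = 4 + 2 = 6$)
$A = -200$ ($A = 8 \left(-1 - 4\right) 5 = 8 \left(\left(-5\right) 5\right) = 8 \left(-25\right) = -200$)
$Q{\left(C,O \right)} = 4 + 6 C$ ($Q{\left(C,O \right)} = 6 C + 4 = 4 + 6 C$)
$- 5 \left(\left(A - 20\right) + Q{\left(p,d \right)}\right) = - 5 \left(\left(-200 - 20\right) + \left(4 + 6 \cdot 7\right)\right) = - 5 \left(\left(-200 - 20\right) + \left(4 + 42\right)\right) = - 5 \left(-220 + 46\right) = \left(-5\right) \left(-174\right) = 870$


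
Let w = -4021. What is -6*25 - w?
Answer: 3871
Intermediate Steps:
-6*25 - w = -6*25 - 1*(-4021) = -150 + 4021 = 3871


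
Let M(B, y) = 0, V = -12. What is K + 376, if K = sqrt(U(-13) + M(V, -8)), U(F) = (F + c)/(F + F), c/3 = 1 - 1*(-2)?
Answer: 376 + sqrt(26)/13 ≈ 376.39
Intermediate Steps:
c = 9 (c = 3*(1 - 1*(-2)) = 3*(1 + 2) = 3*3 = 9)
U(F) = (9 + F)/(2*F) (U(F) = (F + 9)/(F + F) = (9 + F)/((2*F)) = (9 + F)*(1/(2*F)) = (9 + F)/(2*F))
K = sqrt(26)/13 (K = sqrt((1/2)*(9 - 13)/(-13) + 0) = sqrt((1/2)*(-1/13)*(-4) + 0) = sqrt(2/13 + 0) = sqrt(2/13) = sqrt(26)/13 ≈ 0.39223)
K + 376 = sqrt(26)/13 + 376 = 376 + sqrt(26)/13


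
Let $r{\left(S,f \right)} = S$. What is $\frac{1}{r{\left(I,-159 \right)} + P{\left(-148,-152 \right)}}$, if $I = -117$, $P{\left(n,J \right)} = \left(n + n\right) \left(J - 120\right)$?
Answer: $\frac{1}{80395} \approx 1.2439 \cdot 10^{-5}$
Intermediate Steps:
$P{\left(n,J \right)} = 2 n \left(-120 + J\right)$
$\frac{1}{r{\left(I,-159 \right)} + P{\left(-148,-152 \right)}} = \frac{1}{-117 + 2 \left(-148\right) \left(-120 - 152\right)} = \frac{1}{-117 + 2 \left(-148\right) \left(-272\right)} = \frac{1}{-117 + 80512} = \frac{1}{80395}$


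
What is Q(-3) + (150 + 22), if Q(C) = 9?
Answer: 181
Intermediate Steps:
Q(-3) + (150 + 22) = 9 + (150 + 22) = 9 + 172 = 181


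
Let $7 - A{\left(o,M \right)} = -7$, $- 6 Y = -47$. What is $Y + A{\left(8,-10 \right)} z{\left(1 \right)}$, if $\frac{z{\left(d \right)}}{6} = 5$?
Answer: $\frac{2567}{6} \approx 427.83$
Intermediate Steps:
$Y = \frac{47}{6}$ ($Y = \left(- \frac{1}{6}\right) \left(-47\right) = \frac{47}{6} \approx 7.8333$)
$A{\left(o,M \right)} = 14$ ($A{\left(o,M \right)} = 7 - -7 = 7 + 7 = 14$)
$z{\left(d \right)} = 30$ ($z{\left(d \right)} = 6 \cdot 5 = 30$)
$Y + A{\left(8,-10 \right)} z{\left(1 \right)} = \frac{47}{6} + 14 \cdot 30 = \frac{47}{6} + 420 = \frac{2567}{6}$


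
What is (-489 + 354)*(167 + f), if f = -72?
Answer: -12825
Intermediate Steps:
(-489 + 354)*(167 + f) = (-489 + 354)*(167 - 72) = -135*95 = -12825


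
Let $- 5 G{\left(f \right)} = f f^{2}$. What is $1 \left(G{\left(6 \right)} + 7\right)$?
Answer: $- \frac{181}{5} \approx -36.2$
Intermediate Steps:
$G{\left(f \right)} = - \frac{f^{3}}{5}$ ($G{\left(f \right)} = - \frac{f f^{2}}{5} = - \frac{f^{3}}{5}$)
$1 \left(G{\left(6 \right)} + 7\right) = 1 \left(- \frac{6^{3}}{5} + 7\right) = 1 \left(\left(- \frac{1}{5}\right) 216 + 7\right) = 1 \left(- \frac{216}{5} + 7\right) = 1 \left(- \frac{181}{5}\right) = - \frac{181}{5}$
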